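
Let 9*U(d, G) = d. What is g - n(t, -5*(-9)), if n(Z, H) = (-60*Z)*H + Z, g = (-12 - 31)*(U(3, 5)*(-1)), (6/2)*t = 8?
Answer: 21635/3 ≈ 7211.7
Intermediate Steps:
t = 8/3 (t = (⅓)*8 = 8/3 ≈ 2.6667)
U(d, G) = d/9
g = 43/3 (g = (-12 - 31)*(((⅑)*3)*(-1)) = -43*(-1)/3 = -43*(-⅓) = 43/3 ≈ 14.333)
n(Z, H) = Z - 60*H*Z (n(Z, H) = -60*H*Z + Z = Z - 60*H*Z)
g - n(t, -5*(-9)) = 43/3 - 8*(1 - (-300)*(-9))/3 = 43/3 - 8*(1 - 60*45)/3 = 43/3 - 8*(1 - 2700)/3 = 43/3 - 8*(-2699)/3 = 43/3 - 1*(-21592/3) = 43/3 + 21592/3 = 21635/3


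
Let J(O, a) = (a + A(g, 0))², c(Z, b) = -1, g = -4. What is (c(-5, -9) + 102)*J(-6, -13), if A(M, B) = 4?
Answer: 8181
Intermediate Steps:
J(O, a) = (4 + a)² (J(O, a) = (a + 4)² = (4 + a)²)
(c(-5, -9) + 102)*J(-6, -13) = (-1 + 102)*(4 - 13)² = 101*(-9)² = 101*81 = 8181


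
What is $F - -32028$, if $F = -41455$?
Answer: $-9427$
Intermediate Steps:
$F - -32028 = -41455 - -32028 = -41455 + 32028 = -9427$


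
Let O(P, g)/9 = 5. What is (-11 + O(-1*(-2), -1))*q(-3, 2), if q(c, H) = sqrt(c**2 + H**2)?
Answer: 34*sqrt(13) ≈ 122.59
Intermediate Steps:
O(P, g) = 45 (O(P, g) = 9*5 = 45)
q(c, H) = sqrt(H**2 + c**2)
(-11 + O(-1*(-2), -1))*q(-3, 2) = (-11 + 45)*sqrt(2**2 + (-3)**2) = 34*sqrt(4 + 9) = 34*sqrt(13)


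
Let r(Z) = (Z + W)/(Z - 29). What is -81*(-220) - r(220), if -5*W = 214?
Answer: 17017214/955 ≈ 17819.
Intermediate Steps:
W = -214/5 (W = -⅕*214 = -214/5 ≈ -42.800)
r(Z) = (-214/5 + Z)/(-29 + Z) (r(Z) = (Z - 214/5)/(Z - 29) = (-214/5 + Z)/(-29 + Z))
-81*(-220) - r(220) = -81*(-220) - (-214/5 + 220)/(-29 + 220) = 17820 - 886/(191*5) = 17820 - 1*886/955 = 17820 - 886/955 = 17017214/955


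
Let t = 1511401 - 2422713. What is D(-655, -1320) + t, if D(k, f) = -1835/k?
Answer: -119381505/131 ≈ -9.1131e+5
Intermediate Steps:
t = -911312
D(-655, -1320) + t = -1835/(-655) - 911312 = -1835*(-1/655) - 911312 = 367/131 - 911312 = -119381505/131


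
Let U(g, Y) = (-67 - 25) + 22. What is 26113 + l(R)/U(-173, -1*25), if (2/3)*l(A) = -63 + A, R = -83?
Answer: 1828129/70 ≈ 26116.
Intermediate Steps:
U(g, Y) = -70 (U(g, Y) = -92 + 22 = -70)
l(A) = -189/2 + 3*A/2 (l(A) = 3*(-63 + A)/2 = -189/2 + 3*A/2)
26113 + l(R)/U(-173, -1*25) = 26113 + (-189/2 + (3/2)*(-83))/(-70) = 26113 + (-189/2 - 249/2)*(-1/70) = 26113 - 219*(-1/70) = 26113 + 219/70 = 1828129/70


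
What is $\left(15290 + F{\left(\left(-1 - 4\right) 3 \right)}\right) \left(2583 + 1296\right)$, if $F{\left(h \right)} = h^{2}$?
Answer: $60182685$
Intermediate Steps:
$\left(15290 + F{\left(\left(-1 - 4\right) 3 \right)}\right) \left(2583 + 1296\right) = \left(15290 + \left(\left(-1 - 4\right) 3\right)^{2}\right) \left(2583 + 1296\right) = \left(15290 + \left(\left(-5\right) 3\right)^{2}\right) 3879 = \left(15290 + \left(-15\right)^{2}\right) 3879 = \left(15290 + 225\right) 3879 = 15515 \cdot 3879 = 60182685$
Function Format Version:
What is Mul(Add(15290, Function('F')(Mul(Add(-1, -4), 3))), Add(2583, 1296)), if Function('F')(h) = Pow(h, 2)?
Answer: 60182685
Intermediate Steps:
Mul(Add(15290, Function('F')(Mul(Add(-1, -4), 3))), Add(2583, 1296)) = Mul(Add(15290, Pow(Mul(Add(-1, -4), 3), 2)), Add(2583, 1296)) = Mul(Add(15290, Pow(Mul(-5, 3), 2)), 3879) = Mul(Add(15290, Pow(-15, 2)), 3879) = Mul(Add(15290, 225), 3879) = Mul(15515, 3879) = 60182685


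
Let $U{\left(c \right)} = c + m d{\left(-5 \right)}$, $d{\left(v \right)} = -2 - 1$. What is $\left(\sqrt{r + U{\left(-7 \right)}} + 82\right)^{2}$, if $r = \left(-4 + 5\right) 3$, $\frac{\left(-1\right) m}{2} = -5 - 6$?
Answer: $\left(82 + i \sqrt{70}\right)^{2} \approx 6654.0 + 1372.1 i$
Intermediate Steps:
$m = 22$ ($m = - 2 \left(-5 - 6\right) = \left(-2\right) \left(-11\right) = 22$)
$d{\left(v \right)} = -3$ ($d{\left(v \right)} = -2 - 1 = -3$)
$r = 3$ ($r = 1 \cdot 3 = 3$)
$U{\left(c \right)} = -66 + c$ ($U{\left(c \right)} = c + 22 \left(-3\right) = c - 66 = -66 + c$)
$\left(\sqrt{r + U{\left(-7 \right)}} + 82\right)^{2} = \left(\sqrt{3 - 73} + 82\right)^{2} = \left(\sqrt{-70} + 82\right)^{2} = \left(i \sqrt{70} + 82\right)^{2} = \left(82 + i \sqrt{70}\right)^{2}$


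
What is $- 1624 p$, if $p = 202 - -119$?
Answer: $-521304$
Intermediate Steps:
$p = 321$ ($p = 202 + 119 = 321$)
$- 1624 p = \left(-1624\right) 321 = -521304$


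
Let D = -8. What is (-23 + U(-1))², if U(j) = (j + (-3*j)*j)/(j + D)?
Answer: 41209/81 ≈ 508.75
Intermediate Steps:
U(j) = (j - 3*j²)/(-8 + j) (U(j) = (j + (-3*j)*j)/(j - 8) = (j - 3*j²)/(-8 + j))
(-23 + U(-1))² = (-23 - (1 - 3*(-1))/(-8 - 1))² = (-23 - 1*(1 + 3)/(-9))² = (-23 - 1*(-⅑)*4)² = (-23 + 4/9)² = (-203/9)² = 41209/81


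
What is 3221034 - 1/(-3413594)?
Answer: 10995302336197/3413594 ≈ 3.2210e+6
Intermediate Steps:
3221034 - 1/(-3413594) = 3221034 - 1*(-1/3413594) = 3221034 + 1/3413594 = 10995302336197/3413594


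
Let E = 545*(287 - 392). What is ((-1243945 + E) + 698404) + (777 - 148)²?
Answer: -207125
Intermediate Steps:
E = -57225 (E = 545*(-105) = -57225)
((-1243945 + E) + 698404) + (777 - 148)² = ((-1243945 - 57225) + 698404) + (777 - 148)² = (-1301170 + 698404) + 629² = -602766 + 395641 = -207125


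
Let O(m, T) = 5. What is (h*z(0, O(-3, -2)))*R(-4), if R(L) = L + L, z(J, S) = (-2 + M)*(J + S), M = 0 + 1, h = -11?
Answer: -440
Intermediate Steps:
M = 1
z(J, S) = -J - S (z(J, S) = (-2 + 1)*(J + S) = -(J + S) = -J - S)
R(L) = 2*L
(h*z(0, O(-3, -2)))*R(-4) = (-11*(-1*0 - 1*5))*(2*(-4)) = -11*(0 - 5)*(-8) = -11*(-5)*(-8) = 55*(-8) = -440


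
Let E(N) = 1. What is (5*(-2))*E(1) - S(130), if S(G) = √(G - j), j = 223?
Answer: -10 - I*√93 ≈ -10.0 - 9.6436*I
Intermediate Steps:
S(G) = √(-223 + G) (S(G) = √(G - 1*223) = √(G - 223) = √(-223 + G))
(5*(-2))*E(1) - S(130) = (5*(-2))*1 - √(-223 + 130) = -10*1 - √(-93) = -10 - I*√93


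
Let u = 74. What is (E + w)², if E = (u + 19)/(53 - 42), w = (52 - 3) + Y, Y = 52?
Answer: 1449616/121 ≈ 11980.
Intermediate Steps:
w = 101 (w = (52 - 3) + 52 = 49 + 52 = 101)
E = 93/11 (E = (74 + 19)/(53 - 42) = 93/11 ≈ 8.4545)
(E + w)² = (93/11 + 101)² = (1204/11)² = 1449616/121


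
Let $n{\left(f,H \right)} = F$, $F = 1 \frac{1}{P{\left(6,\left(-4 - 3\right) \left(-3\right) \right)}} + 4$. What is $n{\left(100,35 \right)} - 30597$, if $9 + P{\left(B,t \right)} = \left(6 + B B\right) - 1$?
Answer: $- \frac{978975}{32} \approx -30593.0$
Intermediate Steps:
$P{\left(B,t \right)} = -4 + B^{2}$ ($P{\left(B,t \right)} = -9 + \left(\left(6 + B B\right) - 1\right) = -9 + \left(\left(6 + B^{2}\right) - 1\right) = -9 + \left(5 + B^{2}\right) = -4 + B^{2}$)
$F = \frac{129}{32}$ ($F = 1 \frac{1}{-4 + 6^{2}} + 4 = 1 \frac{1}{-4 + 36} + 4 = 1 \cdot \frac{1}{32} + 4 = \frac{1}{32} + 4 = \frac{129}{32} \approx 4.0313$)
$n{\left(f,H \right)} = \frac{129}{32}$
$n{\left(100,35 \right)} - 30597 = \frac{129}{32} - 30597 = - \frac{978975}{32}$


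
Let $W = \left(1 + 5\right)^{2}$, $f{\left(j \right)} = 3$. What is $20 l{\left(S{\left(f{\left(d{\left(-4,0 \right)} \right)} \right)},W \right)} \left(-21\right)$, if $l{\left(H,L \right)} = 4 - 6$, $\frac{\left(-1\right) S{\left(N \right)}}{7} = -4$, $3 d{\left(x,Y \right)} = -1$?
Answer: $840$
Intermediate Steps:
$d{\left(x,Y \right)} = - \frac{1}{3}$ ($d{\left(x,Y \right)} = \frac{1}{3} \left(-1\right) = - \frac{1}{3}$)
$S{\left(N \right)} = 28$ ($S{\left(N \right)} = \left(-7\right) \left(-4\right) = 28$)
$W = 36$ ($W = 6^{2} = 36$)
$l{\left(H,L \right)} = -2$ ($l{\left(H,L \right)} = 4 - 6 = -2$)
$20 l{\left(S{\left(f{\left(d{\left(-4,0 \right)} \right)} \right)},W \right)} \left(-21\right) = 20 \left(-2\right) \left(-21\right) = \left(-40\right) \left(-21\right) = 840$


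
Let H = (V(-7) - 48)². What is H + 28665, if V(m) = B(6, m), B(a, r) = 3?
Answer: 30690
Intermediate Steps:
V(m) = 3
H = 2025 (H = (3 - 48)² = (-45)² = 2025)
H + 28665 = 2025 + 28665 = 30690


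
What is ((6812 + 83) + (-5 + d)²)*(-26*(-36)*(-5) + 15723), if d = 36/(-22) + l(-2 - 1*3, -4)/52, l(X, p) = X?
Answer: 25076045537883/327184 ≈ 7.6642e+7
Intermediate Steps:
d = -991/572 (d = 36/(-22) + (-2 - 1*3)/52 = 36*(-1/22) + (-2 - 3)*(1/52) = -18/11 - 5*1/52 = -18/11 - 5/52 = -991/572 ≈ -1.7325)
((6812 + 83) + (-5 + d)²)*(-26*(-36)*(-5) + 15723) = ((6812 + 83) + (-5 - 991/572)²)*(-26*(-36)*(-5) + 15723) = (6895 + (-3851/572)²)*(936*(-5) + 15723) = (6895 + 14830201/327184)*(-4680 + 15723) = (2270763881/327184)*11043 = 25076045537883/327184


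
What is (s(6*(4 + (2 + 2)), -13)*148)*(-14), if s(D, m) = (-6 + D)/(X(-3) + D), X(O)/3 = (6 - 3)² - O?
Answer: -1036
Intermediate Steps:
X(O) = 27 - 3*O (X(O) = 3*((6 - 3)² - O) = 3*(3² - O) = 3*(9 - O) = 27 - 3*O)
s(D, m) = (-6 + D)/(36 + D) (s(D, m) = (-6 + D)/((27 - 3*(-3)) + D) = (-6 + D)/((27 + 9) + D) = (-6 + D)/(36 + D))
(s(6*(4 + (2 + 2)), -13)*148)*(-14) = (((-6 + 6*(4 + (2 + 2)))/(36 + 6*(4 + (2 + 2))))*148)*(-14) = (((-6 + 6*(4 + 4))/(36 + 6*(4 + 4)))*148)*(-14) = (((-6 + 6*8)/(36 + 6*8))*148)*(-14) = (((-6 + 48)/(36 + 48))*148)*(-14) = ((42/84)*148)*(-14) = (((1/84)*42)*148)*(-14) = ((½)*148)*(-14) = 74*(-14) = -1036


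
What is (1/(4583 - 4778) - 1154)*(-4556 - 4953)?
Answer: 2139819779/195 ≈ 1.0973e+7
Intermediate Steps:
(1/(4583 - 4778) - 1154)*(-4556 - 4953) = (1/(-195) - 1154)*(-9509) = (-1/195 - 1154)*(-9509) = -225031/195*(-9509) = 2139819779/195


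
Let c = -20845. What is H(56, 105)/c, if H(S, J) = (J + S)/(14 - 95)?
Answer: 161/1688445 ≈ 9.5354e-5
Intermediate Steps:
H(S, J) = -J/81 - S/81 (H(S, J) = (J + S)/(-81) = (J + S)*(-1/81) = -J/81 - S/81)
H(56, 105)/c = (-1/81*105 - 1/81*56)/(-20845) = (-35/27 - 56/81)*(-1/20845) = -161/81*(-1/20845) = 161/1688445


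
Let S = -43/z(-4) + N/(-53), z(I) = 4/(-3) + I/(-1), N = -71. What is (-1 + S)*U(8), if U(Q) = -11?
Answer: 73623/424 ≈ 173.64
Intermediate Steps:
z(I) = -4/3 - I (z(I) = 4*(-1/3) + I*(-1) = -4/3 - I)
S = -6269/424 (S = -43/(-4/3 - 1*(-4)) - 71/(-53) = -43/(-4/3 + 4) - 71*(-1/53) = -43/8/3 + 71/53 = -43*3/8 + 71/53 = -129/8 + 71/53 = -6269/424 ≈ -14.785)
(-1 + S)*U(8) = (-1 - 6269/424)*(-11) = -6693/424*(-11) = 73623/424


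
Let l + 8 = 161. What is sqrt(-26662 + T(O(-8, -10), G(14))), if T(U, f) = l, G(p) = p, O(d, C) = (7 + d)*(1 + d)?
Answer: 7*I*sqrt(541) ≈ 162.82*I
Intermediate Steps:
O(d, C) = (1 + d)*(7 + d)
l = 153 (l = -8 + 161 = 153)
T(U, f) = 153
sqrt(-26662 + T(O(-8, -10), G(14))) = sqrt(-26662 + 153) = sqrt(-26509) = 7*I*sqrt(541)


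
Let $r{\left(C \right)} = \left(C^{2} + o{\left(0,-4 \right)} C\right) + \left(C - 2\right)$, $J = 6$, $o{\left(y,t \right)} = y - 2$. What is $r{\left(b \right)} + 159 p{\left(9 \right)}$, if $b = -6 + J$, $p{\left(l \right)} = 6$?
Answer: $952$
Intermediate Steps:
$o{\left(y,t \right)} = -2 + y$
$b = 0$ ($b = -6 + 6 = 0$)
$r{\left(C \right)} = -2 + C^{2} - C$ ($r{\left(C \right)} = \left(C^{2} + \left(-2 + 0\right) C\right) + \left(C - 2\right) = \left(C^{2} - 2 C\right) + \left(-2 + C\right) = -2 + C^{2} - C$)
$r{\left(b \right)} + 159 p{\left(9 \right)} = \left(-2 + 0^{2} - 0\right) + 159 \cdot 6 = \left(-2 + 0 + 0\right) + 954 = -2 + 954 = 952$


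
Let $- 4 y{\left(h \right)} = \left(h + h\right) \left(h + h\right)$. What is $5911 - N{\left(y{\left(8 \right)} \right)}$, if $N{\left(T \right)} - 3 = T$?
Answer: $5972$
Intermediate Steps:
$y{\left(h \right)} = - h^{2}$ ($y{\left(h \right)} = - \frac{\left(h + h\right) \left(h + h\right)}{4} = - \frac{2 h 2 h}{4} = - \frac{4 h^{2}}{4} = - h^{2}$)
$N{\left(T \right)} = 3 + T$
$5911 - N{\left(y{\left(8 \right)} \right)} = 5911 - \left(3 - 8^{2}\right) = 5911 - \left(3 - 64\right) = 5911 - -61 = 5911 + 61 = 5972$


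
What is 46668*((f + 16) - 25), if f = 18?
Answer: 420012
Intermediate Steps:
46668*((f + 16) - 25) = 46668*((18 + 16) - 25) = 46668*(34 - 25) = 46668*9 = 420012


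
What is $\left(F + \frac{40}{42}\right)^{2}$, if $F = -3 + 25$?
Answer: $\frac{232324}{441} \approx 526.81$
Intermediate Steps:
$F = 22$
$\left(F + \frac{40}{42}\right)^{2} = \left(22 + \frac{40}{42}\right)^{2} = \left(22 + 40 \cdot \frac{1}{42}\right)^{2} = \left(22 + \frac{20}{21}\right)^{2} = \left(\frac{482}{21}\right)^{2} = \frac{232324}{441}$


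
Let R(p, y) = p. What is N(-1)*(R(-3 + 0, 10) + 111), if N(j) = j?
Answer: -108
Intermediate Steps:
N(-1)*(R(-3 + 0, 10) + 111) = -((-3 + 0) + 111) = -(-3 + 111) = -1*108 = -108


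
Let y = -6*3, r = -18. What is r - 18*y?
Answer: 306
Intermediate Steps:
y = -18
r - 18*y = -18 - 18*(-18) = -18 + 324 = 306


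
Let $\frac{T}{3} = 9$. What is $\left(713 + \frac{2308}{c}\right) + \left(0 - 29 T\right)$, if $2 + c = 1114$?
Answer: $- \frac{18883}{278} \approx -67.924$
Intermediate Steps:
$c = 1112$ ($c = -2 + 1114 = 1112$)
$T = 27$ ($T = 3 \cdot 9 = 27$)
$\left(713 + \frac{2308}{c}\right) + \left(0 - 29 T\right) = \left(713 + \frac{2308}{1112}\right) + \left(0 - 783\right) = \left(713 + 2308 \cdot \frac{1}{1112}\right) + \left(0 - 783\right) = \left(713 + \frac{577}{278}\right) - 783 = \frac{198791}{278} - 783 = - \frac{18883}{278}$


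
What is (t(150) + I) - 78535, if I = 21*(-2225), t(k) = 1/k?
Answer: -18788999/150 ≈ -1.2526e+5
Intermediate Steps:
I = -46725
(t(150) + I) - 78535 = (1/150 - 46725) - 78535 = -7008749/150 - 78535 = -18788999/150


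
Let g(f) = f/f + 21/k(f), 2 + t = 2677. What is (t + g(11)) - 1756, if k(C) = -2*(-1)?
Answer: 1861/2 ≈ 930.50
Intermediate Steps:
t = 2675 (t = -2 + 2677 = 2675)
k(C) = 2
g(f) = 23/2 (g(f) = f/f + 21/2 = 1 + 21*(½) = 1 + 21/2 = 23/2)
(t + g(11)) - 1756 = (2675 + 23/2) - 1756 = 5373/2 - 1756 = 1861/2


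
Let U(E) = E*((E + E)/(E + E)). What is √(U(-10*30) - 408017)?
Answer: 7*I*√8333 ≈ 639.0*I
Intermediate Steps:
U(E) = E (U(E) = E*((2*E)/((2*E))) = E*((2*E)*(1/(2*E))) = E*1 = E)
√(U(-10*30) - 408017) = √(-10*30 - 408017) = √(-300 - 408017) = √(-408317) = 7*I*√8333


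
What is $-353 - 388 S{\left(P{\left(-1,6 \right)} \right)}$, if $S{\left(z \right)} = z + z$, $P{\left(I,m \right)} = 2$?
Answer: $-1905$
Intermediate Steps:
$S{\left(z \right)} = 2 z$
$-353 - 388 S{\left(P{\left(-1,6 \right)} \right)} = -353 - 388 \cdot 2 \cdot 2 = -353 - 1552 = -1905$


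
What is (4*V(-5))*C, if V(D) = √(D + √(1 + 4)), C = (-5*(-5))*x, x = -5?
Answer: -500*I*√(5 - √5) ≈ -831.25*I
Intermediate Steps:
C = -125 (C = -5*(-5)*(-5) = 25*(-5) = -125)
V(D) = √(D + √5)
(4*V(-5))*C = (4*√(-5 + √5))*(-125) = -500*√(-5 + √5)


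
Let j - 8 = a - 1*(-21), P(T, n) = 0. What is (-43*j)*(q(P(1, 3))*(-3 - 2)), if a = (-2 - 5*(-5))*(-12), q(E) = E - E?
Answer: 0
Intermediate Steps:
q(E) = 0
a = -276 (a = (-2 + 25)*(-12) = 23*(-12) = -276)
j = -247 (j = 8 + (-276 - 1*(-21)) = 8 + (-276 + 21) = 8 - 255 = -247)
(-43*j)*(q(P(1, 3))*(-3 - 2)) = (-43*(-247))*(0*(-3 - 2)) = 10621*(0*(-5)) = 10621*0 = 0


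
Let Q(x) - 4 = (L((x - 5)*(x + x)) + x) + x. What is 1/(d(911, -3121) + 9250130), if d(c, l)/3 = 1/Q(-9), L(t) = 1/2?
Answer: 9/83251168 ≈ 1.0811e-7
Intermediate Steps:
L(t) = 1/2
Q(x) = 9/2 + 2*x (Q(x) = 4 + ((1/2 + x) + x) = 4 + (1/2 + 2*x) = 9/2 + 2*x)
d(c, l) = -2/9 (d(c, l) = 3/(9/2 + 2*(-9)) = 3/(9/2 - 18) = 3/(-27/2) = 3*(-2/27) = -2/9)
1/(d(911, -3121) + 9250130) = 1/(-2/9 + 9250130) = 1/(83251168/9) = 9/83251168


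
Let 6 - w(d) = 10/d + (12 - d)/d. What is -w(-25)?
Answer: -197/25 ≈ -7.8800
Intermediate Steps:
w(d) = 6 - 10/d - (12 - d)/d (w(d) = 6 - (10/d + (12 - d)/d) = 6 + (-10/d - (12 - d)/d) = 6 - 10/d - (12 - d)/d)
-w(-25) = -(7 - 22/(-25)) = -(7 - 22*(-1/25)) = -(7 + 22/25) = -1*197/25 = -197/25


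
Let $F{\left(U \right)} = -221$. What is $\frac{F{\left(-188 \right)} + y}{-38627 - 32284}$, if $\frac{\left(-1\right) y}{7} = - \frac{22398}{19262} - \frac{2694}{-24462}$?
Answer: $\frac{8388356699}{2784362039757} \approx 0.0030127$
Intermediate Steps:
$y = \frac{289338028}{39265587}$ ($y = - 7 \left(- \frac{22398}{19262} - \frac{2694}{-24462}\right) = - 7 \left(\left(-22398\right) \frac{1}{19262} - - \frac{449}{4077}\right) = - 7 \left(- \frac{11199}{9631} + \frac{449}{4077}\right) = \left(-7\right) \left(- \frac{41334004}{39265587}\right) = \frac{289338028}{39265587} \approx 7.3687$)
$\frac{F{\left(-188 \right)} + y}{-38627 - 32284} = \frac{-221 + \frac{289338028}{39265587}}{-38627 - 32284} = - \frac{8388356699}{39265587 \left(-70911\right)} = \left(- \frac{8388356699}{39265587}\right) \left(- \frac{1}{70911}\right) = \frac{8388356699}{2784362039757}$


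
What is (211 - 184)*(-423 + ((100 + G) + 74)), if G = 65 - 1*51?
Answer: -6345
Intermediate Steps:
G = 14 (G = 65 - 51 = 14)
(211 - 184)*(-423 + ((100 + G) + 74)) = (211 - 184)*(-423 + ((100 + 14) + 74)) = 27*(-423 + (114 + 74)) = 27*(-423 + 188) = 27*(-235) = -6345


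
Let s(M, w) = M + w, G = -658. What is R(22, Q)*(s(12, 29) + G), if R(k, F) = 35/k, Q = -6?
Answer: -21595/22 ≈ -981.59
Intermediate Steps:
R(22, Q)*(s(12, 29) + G) = (35/22)*((12 + 29) - 658) = (35*(1/22))*(41 - 658) = (35/22)*(-617) = -21595/22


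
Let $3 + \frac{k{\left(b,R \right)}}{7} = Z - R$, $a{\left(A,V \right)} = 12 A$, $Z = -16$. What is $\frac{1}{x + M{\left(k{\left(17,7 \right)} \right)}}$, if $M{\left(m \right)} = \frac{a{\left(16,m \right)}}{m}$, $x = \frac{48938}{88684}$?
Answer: $- \frac{4035122}{2030153} \approx -1.9876$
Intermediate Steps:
$k{\left(b,R \right)} = -133 - 7 R$ ($k{\left(b,R \right)} = -21 + 7 \left(-16 - R\right) = -21 - \left(112 + 7 R\right) = -133 - 7 R$)
$x = \frac{24469}{44342}$ ($x = 48938 \cdot \frac{1}{88684} = \frac{24469}{44342} \approx 0.55182$)
$M{\left(m \right)} = \frac{192}{m}$ ($M{\left(m \right)} = \frac{12 \cdot 16}{m} = \frac{192}{m}$)
$\frac{1}{x + M{\left(k{\left(17,7 \right)} \right)}} = \frac{1}{\frac{24469}{44342} + \frac{192}{-133 - 49}} = \frac{1}{\frac{24469}{44342} + \frac{192}{-182}} = \frac{1}{\frac{24469}{44342} + 192 \left(- \frac{1}{182}\right)} = \frac{1}{\frac{24469}{44342} - \frac{96}{91}} = \frac{1}{- \frac{2030153}{4035122}} = - \frac{4035122}{2030153}$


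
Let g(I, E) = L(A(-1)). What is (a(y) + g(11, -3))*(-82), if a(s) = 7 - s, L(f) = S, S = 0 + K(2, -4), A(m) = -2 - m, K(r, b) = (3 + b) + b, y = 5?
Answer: 246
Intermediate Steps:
K(r, b) = 3 + 2*b
S = -5 (S = 0 + (3 + 2*(-4)) = 0 + (3 - 8) = 0 - 5 = -5)
L(f) = -5
g(I, E) = -5
(a(y) + g(11, -3))*(-82) = ((7 - 1*5) - 5)*(-82) = ((7 - 5) - 5)*(-82) = (2 - 5)*(-82) = -3*(-82) = 246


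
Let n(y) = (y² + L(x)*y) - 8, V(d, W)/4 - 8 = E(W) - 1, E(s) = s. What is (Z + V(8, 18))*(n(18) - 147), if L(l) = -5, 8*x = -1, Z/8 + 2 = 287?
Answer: 188020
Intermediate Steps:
Z = 2280 (Z = -16 + 8*287 = -16 + 2296 = 2280)
x = -⅛ (x = (⅛)*(-1) = -⅛ ≈ -0.12500)
V(d, W) = 28 + 4*W (V(d, W) = 32 + 4*(W - 1) = 32 + 4*(-1 + W) = 32 + (-4 + 4*W) = 28 + 4*W)
n(y) = -8 + y² - 5*y (n(y) = (y² - 5*y) - 8 = -8 + y² - 5*y)
(Z + V(8, 18))*(n(18) - 147) = (2280 + (28 + 4*18))*((-8 + 18² - 5*18) - 147) = (2280 + (28 + 72))*((-8 + 324 - 90) - 147) = (2280 + 100)*(226 - 147) = 2380*79 = 188020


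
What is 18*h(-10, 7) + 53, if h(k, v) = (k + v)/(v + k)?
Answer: 71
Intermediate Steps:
h(k, v) = 1 (h(k, v) = (k + v)/(k + v) = 1)
18*h(-10, 7) + 53 = 18*1 + 53 = 18 + 53 = 71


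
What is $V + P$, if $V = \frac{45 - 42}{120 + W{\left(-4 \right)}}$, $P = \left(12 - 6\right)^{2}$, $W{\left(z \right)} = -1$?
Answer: $\frac{4287}{119} \approx 36.025$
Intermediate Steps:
$P = 36$ ($P = 6^{2} = 36$)
$V = \frac{3}{119}$ ($V = \frac{45 - 42}{120 - 1} = \frac{3}{119} \approx 0.02521$)
$V + P = \frac{3}{119} + 36 = \frac{4287}{119}$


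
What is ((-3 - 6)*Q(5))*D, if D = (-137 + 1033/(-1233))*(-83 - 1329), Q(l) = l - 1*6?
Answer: 239975048/137 ≈ 1.7516e+6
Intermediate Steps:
Q(l) = -6 + l (Q(l) = l - 6 = -6 + l)
D = 239975048/1233 (D = (-137 + 1033*(-1/1233))*(-1412) = (-137 - 1033/1233)*(-1412) = -169954/1233*(-1412) = 239975048/1233 ≈ 1.9463e+5)
((-3 - 6)*Q(5))*D = ((-3 - 6)*(-6 + 5))*(239975048/1233) = -9*(-1)*(239975048/1233) = 9*(239975048/1233) = 239975048/137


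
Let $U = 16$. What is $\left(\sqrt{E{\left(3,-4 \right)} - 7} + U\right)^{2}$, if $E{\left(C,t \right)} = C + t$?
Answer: $248 + 64 i \sqrt{2} \approx 248.0 + 90.51 i$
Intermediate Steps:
$\left(\sqrt{E{\left(3,-4 \right)} - 7} + U\right)^{2} = \left(\sqrt{\left(3 - 4\right) - 7} + 16\right)^{2} = \left(\sqrt{-1 - 7} + 16\right)^{2} = \left(\sqrt{-8} + 16\right)^{2} = \left(2 i \sqrt{2} + 16\right)^{2} = \left(16 + 2 i \sqrt{2}\right)^{2}$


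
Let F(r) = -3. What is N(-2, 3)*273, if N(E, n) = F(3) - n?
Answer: -1638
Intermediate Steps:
N(E, n) = -3 - n
N(-2, 3)*273 = (-3 - 1*3)*273 = (-3 - 3)*273 = -6*273 = -1638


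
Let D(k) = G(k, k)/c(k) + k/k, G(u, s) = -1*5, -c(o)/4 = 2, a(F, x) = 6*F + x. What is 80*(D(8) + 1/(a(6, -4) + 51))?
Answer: 10870/83 ≈ 130.96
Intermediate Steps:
a(F, x) = x + 6*F
c(o) = -8 (c(o) = -4*2 = -8)
G(u, s) = -5
D(k) = 13/8 (D(k) = -5/(-8) + k/k = -5*(-1/8) + 1 = 5/8 + 1 = 13/8)
80*(D(8) + 1/(a(6, -4) + 51)) = 80*(13/8 + 1/((-4 + 6*6) + 51)) = 80*(13/8 + 1/((-4 + 36) + 51)) = 80*(13/8 + 1/(32 + 51)) = 80*(13/8 + 1/83) = 80*(1087/664) = 10870/83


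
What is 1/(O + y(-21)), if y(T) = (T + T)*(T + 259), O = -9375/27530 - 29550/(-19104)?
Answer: -8765552/87609884267 ≈ -0.00010005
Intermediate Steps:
O = 10573525/8765552 (O = -9375*1/27530 - 29550*(-1/19104) = -1875/5506 + 4925/3184 = 10573525/8765552 ≈ 1.2063)
y(T) = 2*T*(259 + T) (y(T) = (2*T)*(259 + T) = 2*T*(259 + T))
1/(O + y(-21)) = 1/(10573525/8765552 + 2*(-21)*(259 - 21)) = 1/(10573525/8765552 + 2*(-21)*238) = 1/(10573525/8765552 - 9996) = 1/(-87609884267/8765552) = -8765552/87609884267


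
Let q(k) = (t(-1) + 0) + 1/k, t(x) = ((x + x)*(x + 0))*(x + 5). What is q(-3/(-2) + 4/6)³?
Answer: 1331000/2197 ≈ 605.83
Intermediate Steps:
t(x) = 2*x²*(5 + x) (t(x) = ((2*x)*x)*(5 + x) = (2*x²)*(5 + x) = 2*x²*(5 + x))
q(k) = 8 + 1/k (q(k) = (2*(-1)²*(5 - 1) + 0) + 1/k = (2*1*4 + 0) + 1/k = (8 + 0) + 1/k = 8 + 1/k)
q(-3/(-2) + 4/6)³ = (8 + 1/(-3/(-2) + 4/6))³ = (8 + 1/(-3*(-½) + 4*(⅙)))³ = (8 + 1/(3/2 + ⅔))³ = (8 + 1/(13/6))³ = (8 + 6/13)³ = (110/13)³ = 1331000/2197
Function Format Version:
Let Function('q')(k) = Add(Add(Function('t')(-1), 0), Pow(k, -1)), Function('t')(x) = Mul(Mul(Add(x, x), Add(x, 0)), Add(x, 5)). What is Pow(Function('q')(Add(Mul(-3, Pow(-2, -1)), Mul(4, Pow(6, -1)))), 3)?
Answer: Rational(1331000, 2197) ≈ 605.83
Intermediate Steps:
Function('t')(x) = Mul(2, Pow(x, 2), Add(5, x)) (Function('t')(x) = Mul(Mul(Mul(2, x), x), Add(5, x)) = Mul(Mul(2, Pow(x, 2)), Add(5, x)) = Mul(2, Pow(x, 2), Add(5, x)))
Function('q')(k) = Add(8, Pow(k, -1)) (Function('q')(k) = Add(Add(Mul(2, Pow(-1, 2), Add(5, -1)), 0), Pow(k, -1)) = Add(Add(Mul(2, 1, 4), 0), Pow(k, -1)) = Add(Add(8, 0), Pow(k, -1)) = Add(8, Pow(k, -1)))
Pow(Function('q')(Add(Mul(-3, Pow(-2, -1)), Mul(4, Pow(6, -1)))), 3) = Pow(Add(8, Pow(Add(Mul(-3, Pow(-2, -1)), Mul(4, Pow(6, -1))), -1)), 3) = Pow(Add(8, Pow(Add(Mul(-3, Rational(-1, 2)), Mul(4, Rational(1, 6))), -1)), 3) = Pow(Add(8, Pow(Add(Rational(3, 2), Rational(2, 3)), -1)), 3) = Pow(Add(8, Pow(Rational(13, 6), -1)), 3) = Pow(Add(8, Rational(6, 13)), 3) = Pow(Rational(110, 13), 3) = Rational(1331000, 2197)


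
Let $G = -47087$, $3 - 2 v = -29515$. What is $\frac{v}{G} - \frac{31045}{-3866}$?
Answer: $\frac{1404757621}{182038342} \approx 7.7168$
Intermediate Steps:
$v = 14759$ ($v = \frac{3}{2} - - \frac{29515}{2} = \frac{3}{2} + \frac{29515}{2} = 14759$)
$\frac{v}{G} - \frac{31045}{-3866} = \frac{14759}{-47087} - \frac{31045}{-3866} = 14759 \left(- \frac{1}{47087}\right) - - \frac{31045}{3866} = - \frac{14759}{47087} + \frac{31045}{3866} = \frac{1404757621}{182038342}$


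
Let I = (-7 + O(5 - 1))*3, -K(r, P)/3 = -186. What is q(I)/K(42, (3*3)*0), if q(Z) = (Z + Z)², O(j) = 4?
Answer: 18/31 ≈ 0.58065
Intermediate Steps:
K(r, P) = 558 (K(r, P) = -3*(-186) = 558)
I = -9 (I = (-7 + 4)*3 = -3*3 = -9)
q(Z) = 4*Z² (q(Z) = (2*Z)² = 4*Z²)
q(I)/K(42, (3*3)*0) = (4*(-9)²)/558 = (4*81)*(1/558) = 324*(1/558) = 18/31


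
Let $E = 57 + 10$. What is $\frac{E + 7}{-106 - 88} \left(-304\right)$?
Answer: $\frac{11248}{97} \approx 115.96$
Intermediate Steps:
$E = 67$
$\frac{E + 7}{-106 - 88} \left(-304\right) = \frac{67 + 7}{-106 - 88} \left(-304\right) = \frac{74}{-106 - 88} \left(-304\right) = \frac{74}{-194} \left(-304\right) = 74 \left(- \frac{1}{194}\right) \left(-304\right) = \left(- \frac{37}{97}\right) \left(-304\right) = \frac{11248}{97}$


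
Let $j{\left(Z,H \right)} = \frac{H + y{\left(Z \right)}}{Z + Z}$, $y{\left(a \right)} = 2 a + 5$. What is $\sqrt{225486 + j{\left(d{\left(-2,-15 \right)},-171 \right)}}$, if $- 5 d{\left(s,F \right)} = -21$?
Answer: $\frac{2 \sqrt{24857763}}{21} \approx 474.83$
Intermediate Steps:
$d{\left(s,F \right)} = \frac{21}{5}$ ($d{\left(s,F \right)} = \left(- \frac{1}{5}\right) \left(-21\right) = \frac{21}{5}$)
$y{\left(a \right)} = 5 + 2 a$
$j{\left(Z,H \right)} = \frac{5 + H + 2 Z}{2 Z}$ ($j{\left(Z,H \right)} = \frac{H + \left(5 + 2 Z\right)}{Z + Z} = \frac{5 + H + 2 Z}{2 Z}$)
$\sqrt{225486 + j{\left(d{\left(-2,-15 \right)},-171 \right)}} = \sqrt{225486 + \frac{5 - 171 + 2 \cdot \frac{21}{5}}{2 \cdot \frac{21}{5}}} = \sqrt{225486 + \frac{1}{2} \cdot \frac{5}{21} \left(5 - 171 + \frac{42}{5}\right)} = \sqrt{225486 + \frac{1}{2} \cdot \frac{5}{21} \left(- \frac{788}{5}\right)} = \sqrt{225486 - \frac{394}{21}} = \sqrt{\frac{4734812}{21}} = \frac{2 \sqrt{24857763}}{21}$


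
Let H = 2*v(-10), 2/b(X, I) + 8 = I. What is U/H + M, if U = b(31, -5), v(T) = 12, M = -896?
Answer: -139777/156 ≈ -896.01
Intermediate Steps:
b(X, I) = 2/(-8 + I)
H = 24 (H = 2*12 = 24)
U = -2/13 (U = 2/(-8 - 5) = 2/(-13) = 2*(-1/13) = -2/13 ≈ -0.15385)
U/H + M = -2/13/24 - 896 = -2/13*1/24 - 896 = -1/156 - 896 = -139777/156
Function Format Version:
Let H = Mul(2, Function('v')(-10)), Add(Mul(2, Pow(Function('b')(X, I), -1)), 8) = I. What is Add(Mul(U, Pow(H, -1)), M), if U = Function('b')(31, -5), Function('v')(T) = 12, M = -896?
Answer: Rational(-139777, 156) ≈ -896.01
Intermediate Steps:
Function('b')(X, I) = Mul(2, Pow(Add(-8, I), -1))
H = 24 (H = Mul(2, 12) = 24)
U = Rational(-2, 13) (U = Mul(2, Pow(Add(-8, -5), -1)) = Mul(2, Pow(-13, -1)) = Mul(2, Rational(-1, 13)) = Rational(-2, 13) ≈ -0.15385)
Add(Mul(U, Pow(H, -1)), M) = Add(Mul(Rational(-2, 13), Pow(24, -1)), -896) = Add(Mul(Rational(-2, 13), Rational(1, 24)), -896) = Add(Rational(-1, 156), -896) = Rational(-139777, 156)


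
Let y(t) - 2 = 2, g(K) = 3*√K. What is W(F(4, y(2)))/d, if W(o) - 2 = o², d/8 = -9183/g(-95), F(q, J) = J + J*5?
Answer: -289*I*√95/12244 ≈ -0.23006*I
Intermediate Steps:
y(t) = 4 (y(t) = 2 + 2 = 4)
F(q, J) = 6*J (F(q, J) = J + 5*J = 6*J)
d = 24488*I*√95/95 (d = 8*(-9183*(-I*√95/285)) = 8*(-(-3061)*I*√95/95) = 8*(3061*I*√95/95) = 24488*I*√95/95 ≈ 2512.4*I)
W(o) = 2 + o²
W(F(4, y(2)))/d = (2 + (6*4)²)/((24488*I*√95/95)) = (2 + 24²)*(-I*√95/24488) = (2 + 576)*(-I*√95/24488) = 578*(-I*√95/24488) = -289*I*√95/12244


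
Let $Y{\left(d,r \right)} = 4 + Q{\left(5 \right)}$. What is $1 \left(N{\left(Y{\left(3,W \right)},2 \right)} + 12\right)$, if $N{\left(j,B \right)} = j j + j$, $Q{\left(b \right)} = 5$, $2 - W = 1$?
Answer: $102$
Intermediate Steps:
$W = 1$ ($W = 2 - 1 = 1$)
$Y{\left(d,r \right)} = 9$ ($Y{\left(d,r \right)} = 4 + 5 = 9$)
$N{\left(j,B \right)} = j + j^{2}$ ($N{\left(j,B \right)} = j^{2} + j = j + j^{2}$)
$1 \left(N{\left(Y{\left(3,W \right)},2 \right)} + 12\right) = 1 \left(9 \left(1 + 9\right) + 12\right) = 1 \left(9 \cdot 10 + 12\right) = 1 \left(90 + 12\right) = 1 \cdot 102 = 102$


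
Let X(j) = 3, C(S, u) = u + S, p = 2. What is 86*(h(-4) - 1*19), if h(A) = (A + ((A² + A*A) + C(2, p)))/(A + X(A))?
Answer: -4386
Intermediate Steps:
C(S, u) = S + u
h(A) = (4 + A + 2*A²)/(3 + A) (h(A) = (A + ((A² + A*A) + (2 + 2)))/(A + 3) = (A + ((A² + A²) + 4))/(3 + A) = (A + (2*A² + 4))/(3 + A) = (A + (4 + 2*A²))/(3 + A) = (4 + A + 2*A²)/(3 + A))
86*(h(-4) - 1*19) = 86*((4 - 4 + 2*(-4)²)/(3 - 4) - 1*19) = 86*((4 - 4 + 2*16)/(-1) - 19) = 86*(-(4 - 4 + 32) - 19) = 86*(-1*32 - 19) = 86*(-32 - 19) = 86*(-51) = -4386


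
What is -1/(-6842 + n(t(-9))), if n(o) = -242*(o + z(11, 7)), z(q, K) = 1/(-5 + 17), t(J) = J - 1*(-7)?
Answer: 6/38269 ≈ 0.00015678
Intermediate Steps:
t(J) = 7 + J (t(J) = J + 7 = 7 + J)
z(q, K) = 1/12
n(o) = -121/6 - 242*o (n(o) = -242*(o + 1/12) = -242*(1/12 + o) = -121/6 - 242*o)
-1/(-6842 + n(t(-9))) = -1/(-6842 + (-121/6 - 242*(7 - 9))) = -1/(-6842 + (-121/6 - 242*(-2))) = -1/(-6842 + (-121/6 + 484)) = -1/(-6842 + 2783/6) = -1/(-38269/6) = -1*(-6/38269) = 6/38269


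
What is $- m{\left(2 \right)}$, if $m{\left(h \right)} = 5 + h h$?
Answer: $-9$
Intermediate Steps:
$m{\left(h \right)} = 5 + h^{2}$
$- m{\left(2 \right)} = - (5 + 2^{2}) = - (5 + 4) = \left(-1\right) 9 = -9$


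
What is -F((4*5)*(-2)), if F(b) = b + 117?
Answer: -77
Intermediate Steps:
F(b) = 117 + b
-F((4*5)*(-2)) = -(117 + (4*5)*(-2)) = -(117 + 20*(-2)) = -(117 - 40) = -1*77 = -77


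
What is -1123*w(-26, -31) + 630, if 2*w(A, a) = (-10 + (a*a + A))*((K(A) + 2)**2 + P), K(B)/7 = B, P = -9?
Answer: -33646959765/2 ≈ -1.6823e+10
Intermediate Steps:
K(B) = 7*B
w(A, a) = (-9 + (2 + 7*A)**2)*(-10 + A + a**2)/2 (w(A, a) = ((-10 + (a*a + A))*((7*A + 2)**2 - 9))/2 = ((-10 + (a**2 + A))*((2 + 7*A)**2 - 9))/2 = ((-10 + (A + a**2))*(-9 + (2 + 7*A)**2))/2 = ((-10 + A + a**2)*(-9 + (2 + 7*A)**2))/2 = ((-9 + (2 + 7*A)**2)*(-10 + A + a**2))/2 = (-9 + (2 + 7*A)**2)*(-10 + A + a**2)/2)
-1123*w(-26, -31) + 630 = -1123*(25 - 231*(-26)**2 - 285/2*(-26) - 5/2*(-31)**2 + (49/2)*(-26)**3 + 14*(-26)*(-31)**2 + (49/2)*(-26)**2*(-31)**2) + 630 = -1123*(25 - 231*676 + 3705 - 5/2*961 + (49/2)*(-17576) + 14*(-26)*961 + (49/2)*676*961) + 630 = -1123*(25 - 156156 + 3705 - 4805/2 - 430612 - 349804 + 15916082) + 630 = -1123*29961675/2 + 630 = -33646961025/2 + 630 = -33646959765/2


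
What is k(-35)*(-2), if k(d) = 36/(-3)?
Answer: 24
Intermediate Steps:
k(d) = -12 (k(d) = 36*(-⅓) = -12)
k(-35)*(-2) = -12*(-2) = 24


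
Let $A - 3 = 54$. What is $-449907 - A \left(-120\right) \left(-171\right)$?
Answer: $-1619547$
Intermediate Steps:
$A = 57$ ($A = 3 + 54 = 57$)
$-449907 - A \left(-120\right) \left(-171\right) = -449907 - 57 \left(-120\right) \left(-171\right) = -449907 - \left(-6840\right) \left(-171\right) = -449907 - 1169640 = -1619547$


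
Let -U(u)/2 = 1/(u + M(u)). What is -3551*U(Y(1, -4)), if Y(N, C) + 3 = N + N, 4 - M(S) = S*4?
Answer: 7102/7 ≈ 1014.6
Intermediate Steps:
M(S) = 4 - 4*S (M(S) = 4 - S*4 = 4 - 4*S)
Y(N, C) = -3 + 2*N (Y(N, C) = -3 + (N + N) = -3 + 2*N)
U(u) = -2/(4 - 3*u) (U(u) = -2/(u + (4 - 4*u)) = -2/(4 - 3*u))
-3551*U(Y(1, -4)) = -7102/(-4 + 3*(-3 + 2*1)) = -7102/(-4 + 3*(-3 + 2)) = -7102/(-4 + 3*(-1)) = -7102/(-4 - 3) = -7102/(-7) = -7102*(-1)/7 = -3551*(-2/7) = 7102/7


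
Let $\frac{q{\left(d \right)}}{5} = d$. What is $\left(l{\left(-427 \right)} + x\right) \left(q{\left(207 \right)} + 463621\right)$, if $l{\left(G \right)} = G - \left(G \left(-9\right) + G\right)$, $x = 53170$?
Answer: $22920086512$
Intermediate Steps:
$q{\left(d \right)} = 5 d$
$l{\left(G \right)} = 9 G$ ($l{\left(G \right)} = G - \left(- 9 G + G\right) = G - - 8 G = G + 8 G = 9 G$)
$\left(l{\left(-427 \right)} + x\right) \left(q{\left(207 \right)} + 463621\right) = \left(9 \left(-427\right) + 53170\right) \left(5 \cdot 207 + 463621\right) = \left(-3843 + 53170\right) \left(1035 + 463621\right) = 49327 \cdot 464656 = 22920086512$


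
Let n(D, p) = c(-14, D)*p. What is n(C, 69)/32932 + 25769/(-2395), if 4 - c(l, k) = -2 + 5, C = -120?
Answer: -848459453/78872140 ≈ -10.757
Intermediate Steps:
c(l, k) = 1 (c(l, k) = 4 - (-2 + 5) = 4 - 1*3 = 4 - 3 = 1)
n(D, p) = p (n(D, p) = 1*p = p)
n(C, 69)/32932 + 25769/(-2395) = 69/32932 + 25769/(-2395) = 69*(1/32932) + 25769*(-1/2395) = 69/32932 - 25769/2395 = -848459453/78872140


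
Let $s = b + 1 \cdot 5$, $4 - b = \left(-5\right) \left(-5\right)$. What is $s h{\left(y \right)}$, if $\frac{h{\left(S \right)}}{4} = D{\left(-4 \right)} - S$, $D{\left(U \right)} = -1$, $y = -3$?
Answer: $-128$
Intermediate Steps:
$b = -21$ ($b = 4 - \left(-5\right) \left(-5\right) = 4 - 25 = -21$)
$s = -16$ ($s = -21 + 1 \cdot 5 = -21 + 5 = -16$)
$h{\left(S \right)} = -4 - 4 S$ ($h{\left(S \right)} = 4 \left(-1 - S\right) = -4 - 4 S$)
$s h{\left(y \right)} = - 16 \left(-4 - -12\right) = - 16 \left(-4 + 12\right) = \left(-16\right) 8 = -128$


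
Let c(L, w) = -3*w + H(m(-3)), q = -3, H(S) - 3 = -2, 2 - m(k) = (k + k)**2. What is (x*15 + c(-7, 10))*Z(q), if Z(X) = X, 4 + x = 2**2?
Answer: 87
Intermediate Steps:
m(k) = 2 - 4*k**2 (m(k) = 2 - (k + k)**2 = 2 - (2*k)**2 = 2 - 4*k**2)
x = 0 (x = -4 + 2**2 = -4 + 4 = 0)
H(S) = 1 (H(S) = 3 - 2 = 1)
c(L, w) = 1 - 3*w (c(L, w) = -3*w + 1 = 1 - 3*w)
(x*15 + c(-7, 10))*Z(q) = (0*15 + (1 - 3*10))*(-3) = (0 + (1 - 30))*(-3) = (0 - 29)*(-3) = -29*(-3) = 87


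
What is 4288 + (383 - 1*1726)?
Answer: 2945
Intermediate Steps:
4288 + (383 - 1*1726) = 4288 + (383 - 1726) = 4288 - 1343 = 2945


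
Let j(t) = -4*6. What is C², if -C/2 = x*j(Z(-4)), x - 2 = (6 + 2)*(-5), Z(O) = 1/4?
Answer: 3326976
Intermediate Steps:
Z(O) = ¼
x = -38 (x = 2 + (6 + 2)*(-5) = 2 + 8*(-5) = 2 - 40 = -38)
j(t) = -24
C = -1824 (C = -(-76)*(-24) = -2*912 = -1824)
C² = (-1824)² = 3326976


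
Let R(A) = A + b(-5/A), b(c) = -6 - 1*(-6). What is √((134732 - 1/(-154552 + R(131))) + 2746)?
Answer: √3278279112196619/154421 ≈ 370.78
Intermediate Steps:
b(c) = 0 (b(c) = -6 + 6 = 0)
R(A) = A (R(A) = A + 0 = A)
√((134732 - 1/(-154552 + R(131))) + 2746) = √((134732 - 1/(-154552 + 131)) + 2746) = √((134732 - 1/(-154421)) + 2746) = √((134732 - 1*(-1/154421)) + 2746) = √((134732 + 1/154421) + 2746) = √(20805450173/154421 + 2746) = √(21229490239/154421) = √3278279112196619/154421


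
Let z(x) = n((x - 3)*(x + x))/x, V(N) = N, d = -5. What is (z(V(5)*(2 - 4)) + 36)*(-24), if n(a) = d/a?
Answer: -56163/65 ≈ -864.05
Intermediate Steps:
n(a) = -5/a
z(x) = -5/(2*x**2*(-3 + x)) (z(x) = (-5*1/((x - 3)*(x + x)))/x = (-5*1/(2*x*(-3 + x)))/x = (-5/(2*x*(-3 + x)))/x = -5/(2*x**2*(-3 + x)))
(z(V(5)*(2 - 4)) + 36)*(-24) = (-5/(2*(5*(2 - 4))**2*(-3 + 5*(2 - 4))) + 36)*(-24) = (-5/(2*(5*(-2))**2*(-3 + 5*(-2))) + 36)*(-24) = (-5/2/((-10)**2*(-3 - 10)) + 36)*(-24) = (-5/2*1/100/(-13) + 36)*(-24) = (-5/2*1/100*(-1/13) + 36)*(-24) = (1/520 + 36)*(-24) = (18721/520)*(-24) = -56163/65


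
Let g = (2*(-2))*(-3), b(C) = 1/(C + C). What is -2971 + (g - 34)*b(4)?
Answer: -11895/4 ≈ -2973.8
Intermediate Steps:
b(C) = 1/(2*C)
g = 12 (g = -4*(-3) = 12)
-2971 + (g - 34)*b(4) = -2971 + (12 - 34)*((½)/4) = -2971 - 11/4 = -11895/4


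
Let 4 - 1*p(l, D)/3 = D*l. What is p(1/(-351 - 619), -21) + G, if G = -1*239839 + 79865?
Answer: -155163203/970 ≈ -1.5996e+5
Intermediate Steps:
p(l, D) = 12 - 3*D*l
G = -159974 (G = -239839 + 79865 = -159974)
p(1/(-351 - 619), -21) + G = (12 - 3*(-21)/(-351 - 619)) - 159974 = (12 - 3*(-21)/(-970)) - 159974 = (12 - 3*(-21)*(-1/970)) - 159974 = (12 - 63/970) - 159974 = 11577/970 - 159974 = -155163203/970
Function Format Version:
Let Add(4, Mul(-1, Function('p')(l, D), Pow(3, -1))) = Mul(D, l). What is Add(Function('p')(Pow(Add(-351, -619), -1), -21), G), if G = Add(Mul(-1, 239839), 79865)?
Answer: Rational(-155163203, 970) ≈ -1.5996e+5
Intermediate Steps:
Function('p')(l, D) = Add(12, Mul(-3, D, l)) (Function('p')(l, D) = Add(12, Mul(-3, Mul(D, l))) = Add(12, Mul(-3, D, l)))
G = -159974 (G = Add(-239839, 79865) = -159974)
Add(Function('p')(Pow(Add(-351, -619), -1), -21), G) = Add(Add(12, Mul(-3, -21, Pow(Add(-351, -619), -1))), -159974) = Add(Add(12, Mul(-3, -21, Pow(-970, -1))), -159974) = Add(Add(12, Mul(-3, -21, Rational(-1, 970))), -159974) = Add(Add(12, Rational(-63, 970)), -159974) = Add(Rational(11577, 970), -159974) = Rational(-155163203, 970)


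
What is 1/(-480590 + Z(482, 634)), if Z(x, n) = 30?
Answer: -1/480560 ≈ -2.0809e-6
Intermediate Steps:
1/(-480590 + Z(482, 634)) = 1/(-480590 + 30) = 1/(-480560) = -1/480560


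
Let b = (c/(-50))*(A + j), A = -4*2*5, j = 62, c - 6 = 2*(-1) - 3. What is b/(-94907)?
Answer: 11/2372675 ≈ 4.6361e-6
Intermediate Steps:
c = 1 (c = 6 + (2*(-1) - 3) = 6 + (-2 - 3) = 6 - 5 = 1)
A = -40 (A = -8*5 = -40)
b = -11/25 (b = (1/(-50))*(-40 + 62) = (1*(-1/50))*22 = -1/50*22 = -11/25 ≈ -0.44000)
b/(-94907) = -11/25/(-94907) = -11/25*(-1/94907) = 11/2372675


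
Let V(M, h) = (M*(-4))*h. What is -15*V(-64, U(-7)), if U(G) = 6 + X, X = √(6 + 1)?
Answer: -23040 - 3840*√7 ≈ -33200.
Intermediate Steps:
X = √7 ≈ 2.6458
U(G) = 6 + √7
V(M, h) = -4*M*h (V(M, h) = (-4*M)*h = -4*M*h)
-15*V(-64, U(-7)) = -(-60)*(-64)*(6 + √7) = -15*(1536 + 256*√7) = -23040 - 3840*√7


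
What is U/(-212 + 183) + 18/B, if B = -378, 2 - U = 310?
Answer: 6439/609 ≈ 10.573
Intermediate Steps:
U = -308 (U = 2 - 1*310 = 2 - 310 = -308)
U/(-212 + 183) + 18/B = -308/(-212 + 183) + 18/(-378) = -308/(-29) + 18*(-1/378) = -308*(-1/29) - 1/21 = 308/29 - 1/21 = 6439/609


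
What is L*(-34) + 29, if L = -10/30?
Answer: 121/3 ≈ 40.333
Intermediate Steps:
L = -1/3 (L = -10*1/30 = -1/3 ≈ -0.33333)
L*(-34) + 29 = -1/3*(-34) + 29 = 34/3 + 29 = 121/3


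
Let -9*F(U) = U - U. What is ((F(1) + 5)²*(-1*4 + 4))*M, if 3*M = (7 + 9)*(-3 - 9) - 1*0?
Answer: 0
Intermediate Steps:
F(U) = 0 (F(U) = -(U - U)/9 = -⅑*0 = 0)
M = -64 (M = ((7 + 9)*(-3 - 9) - 1*0)/3 = (16*(-12) + 0)/3 = (-192 + 0)/3 = (⅓)*(-192) = -64)
((F(1) + 5)²*(-1*4 + 4))*M = ((0 + 5)²*(-1*4 + 4))*(-64) = (5²*(-4 + 4))*(-64) = (25*0)*(-64) = 0*(-64) = 0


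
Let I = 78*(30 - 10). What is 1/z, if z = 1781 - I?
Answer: 1/221 ≈ 0.0045249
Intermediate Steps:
I = 1560 (I = 78*20 = 1560)
z = 221 (z = 1781 - 1*1560 = 1781 - 1560 = 221)
1/z = 1/221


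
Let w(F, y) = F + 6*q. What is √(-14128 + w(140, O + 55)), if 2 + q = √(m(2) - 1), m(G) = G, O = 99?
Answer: I*√13994 ≈ 118.3*I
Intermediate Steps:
q = -1 (q = -2 + √(2 - 1) = -2 + √1 = -2 + 1 = -1)
w(F, y) = -6 + F (w(F, y) = F + 6*(-1) = F - 6 = -6 + F)
√(-14128 + w(140, O + 55)) = √(-14128 + (-6 + 140)) = √(-14128 + 134) = √(-13994) = I*√13994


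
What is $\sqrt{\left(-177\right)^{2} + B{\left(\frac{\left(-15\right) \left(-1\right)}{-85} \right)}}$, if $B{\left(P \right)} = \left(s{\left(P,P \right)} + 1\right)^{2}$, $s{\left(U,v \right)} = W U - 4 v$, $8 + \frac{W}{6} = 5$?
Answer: $\frac{\sqrt{9060970}}{17} \approx 177.07$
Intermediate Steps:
$W = -18$ ($W = -48 + 6 \cdot 5 = -48 + 30 = -18$)
$s{\left(U,v \right)} = - 18 U - 4 v$
$B{\left(P \right)} = \left(1 - 22 P\right)^{2}$ ($B{\left(P \right)} = \left(\left(- 18 P - 4 P\right) + 1\right)^{2} = \left(- 22 P + 1\right)^{2} = \left(1 - 22 P\right)^{2}$)
$\sqrt{\left(-177\right)^{2} + B{\left(\frac{\left(-15\right) \left(-1\right)}{-85} \right)}} = \sqrt{\left(-177\right)^{2} + \left(1 - 22 \frac{\left(-15\right) \left(-1\right)}{-85}\right)^{2}} = \sqrt{31329 + \left(1 - 22 \cdot 15 \left(- \frac{1}{85}\right)\right)^{2}} = \sqrt{31329 + \left(1 - - \frac{66}{17}\right)^{2}} = \sqrt{31329 + \left(1 + \frac{66}{17}\right)^{2}} = \sqrt{31329 + \left(\frac{83}{17}\right)^{2}} = \sqrt{31329 + \frac{6889}{289}} = \sqrt{\frac{9060970}{289}} = \frac{\sqrt{9060970}}{17}$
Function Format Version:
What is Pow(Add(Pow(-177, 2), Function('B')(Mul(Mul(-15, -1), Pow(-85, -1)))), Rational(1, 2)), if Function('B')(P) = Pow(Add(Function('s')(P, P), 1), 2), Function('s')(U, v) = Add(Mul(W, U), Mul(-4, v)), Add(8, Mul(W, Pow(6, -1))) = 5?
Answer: Mul(Rational(1, 17), Pow(9060970, Rational(1, 2))) ≈ 177.07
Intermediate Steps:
W = -18 (W = Add(-48, Mul(6, 5)) = Add(-48, 30) = -18)
Function('s')(U, v) = Add(Mul(-18, U), Mul(-4, v))
Function('B')(P) = Pow(Add(1, Mul(-22, P)), 2) (Function('B')(P) = Pow(Add(Add(Mul(-18, P), Mul(-4, P)), 1), 2) = Pow(Add(Mul(-22, P), 1), 2) = Pow(Add(1, Mul(-22, P)), 2))
Pow(Add(Pow(-177, 2), Function('B')(Mul(Mul(-15, -1), Pow(-85, -1)))), Rational(1, 2)) = Pow(Add(Pow(-177, 2), Pow(Add(1, Mul(-22, Mul(Mul(-15, -1), Pow(-85, -1)))), 2)), Rational(1, 2)) = Pow(Add(31329, Pow(Add(1, Mul(-22, Mul(15, Rational(-1, 85)))), 2)), Rational(1, 2)) = Pow(Add(31329, Pow(Add(1, Mul(-22, Rational(-3, 17))), 2)), Rational(1, 2)) = Pow(Add(31329, Pow(Add(1, Rational(66, 17)), 2)), Rational(1, 2)) = Pow(Add(31329, Pow(Rational(83, 17), 2)), Rational(1, 2)) = Pow(Add(31329, Rational(6889, 289)), Rational(1, 2)) = Pow(Rational(9060970, 289), Rational(1, 2)) = Mul(Rational(1, 17), Pow(9060970, Rational(1, 2)))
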